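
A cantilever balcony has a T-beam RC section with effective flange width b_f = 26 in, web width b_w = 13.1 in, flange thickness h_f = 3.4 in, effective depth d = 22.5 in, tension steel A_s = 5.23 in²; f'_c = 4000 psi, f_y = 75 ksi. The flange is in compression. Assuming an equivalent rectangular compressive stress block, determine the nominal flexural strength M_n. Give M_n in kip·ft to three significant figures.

Tension: T = A_s f_y = 5.23 × 75 = 392.25 kips.
Try a within the flange: a = T/(0.85 f'_c b_f) = 392.25/(0.85 × 4 × 26) = 4.437 in.
a = 4.437 > h_f = 3.4 in: the block extends into the web. Split into flange-overhang and web parts.
C_f = 0.85 f'_c (b_f − b_w) h_f = 0.85 × 4 × (26 − 13.1) × 3.4 = 149.1 kips.
Remaining web compression depth: a_w = (T − C_f)/(0.85 f'_c b_w) = (392.25 − 149.1)/(0.85 × 4 × 13.1) = 5.459 in.
M_n = C_f(d − h_f/2) + (T − C_f)(d − a_w/2) = 149.1 × (22.5 − 1.7) + 243.15 × (22.5 − 2.7295) = 3101.3 + 4807.2 = 7908.5 kip·in.
M_n = 7908.5/12 = 659.04 kip·ft.

M_n ≈ 659 kip·ft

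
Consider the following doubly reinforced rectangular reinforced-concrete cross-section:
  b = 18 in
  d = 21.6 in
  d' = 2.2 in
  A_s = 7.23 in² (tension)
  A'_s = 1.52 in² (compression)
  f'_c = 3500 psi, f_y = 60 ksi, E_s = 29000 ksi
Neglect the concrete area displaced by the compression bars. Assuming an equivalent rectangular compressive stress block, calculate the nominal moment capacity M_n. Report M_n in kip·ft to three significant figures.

Assume both steels yield.
a = (A_s − A'_s) f_y/(0.85 f'_c b) = (7.23 − 1.52) × 60/(0.85 × 3.5 × 18) = 6.398 in.
c = a/β₁ = 6.398/0.85 = 7.527 in; ε'_s = 0.003(c − d')/c = 0.0021 ≥ ε_y = 0.0021, so the compression steel yields.
M_n = (A_s − A'_s) f_y (d − a/2) + A'_s f_y (d − d') = 342.6 × (21.6 − 3.199) + 91.2 × (21.6 − 2.2) = 6304.2 + 1769.3 = 8073.5 kip·in = 8073.5/12 = 672.79 kip·ft.

M_n ≈ 673 kip·ft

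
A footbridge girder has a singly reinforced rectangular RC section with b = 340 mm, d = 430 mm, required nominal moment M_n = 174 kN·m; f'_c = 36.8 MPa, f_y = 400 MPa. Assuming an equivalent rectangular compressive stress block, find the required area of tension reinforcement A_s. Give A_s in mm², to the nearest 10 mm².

A_s ≈ 1060 mm²

With M_n = 0.85 f'_c a b (d − a/2), solve the quadratic for a:
a = d − √(d² − 2M_n/(0.85 f'_c b)) = 430 − √(430² − 2 × 174×10⁶/(0.85 × 36.8 × 340)) = 39.90 mm.
A_s = 0.85 f'_c a b / f_y = 0.85 × 36.8 × 39.90 × 340 / 400 = 1060.9 mm².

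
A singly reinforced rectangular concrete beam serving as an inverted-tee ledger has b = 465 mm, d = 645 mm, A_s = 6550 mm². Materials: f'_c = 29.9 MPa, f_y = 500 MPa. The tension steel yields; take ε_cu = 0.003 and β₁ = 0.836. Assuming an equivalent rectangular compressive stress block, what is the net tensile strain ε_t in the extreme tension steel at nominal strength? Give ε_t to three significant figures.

a = A_s f_y/(0.85 f'_c b) = 277.12 mm.
β₁ = 0.836, so c = a/β₁ = 277.12/0.836 = 331.48 mm.
From the linear strain diagram with ε_cu = 0.003: ε_t = 0.003 (d − c)/c = 0.003 × (645 − 331.48)/331.48 = 0.00284.
ε_t < 0.004 — the section is over-reinforced for flexure under ACI limits.

ε_t ≈ 0.00284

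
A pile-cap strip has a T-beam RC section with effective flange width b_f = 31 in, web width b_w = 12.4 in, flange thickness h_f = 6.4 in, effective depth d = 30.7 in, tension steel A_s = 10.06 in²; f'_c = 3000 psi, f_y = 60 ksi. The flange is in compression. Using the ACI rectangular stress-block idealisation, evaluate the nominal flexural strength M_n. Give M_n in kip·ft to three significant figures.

Tension: T = A_s f_y = 10.06 × 60 = 603.6 kips.
Try a within the flange: a = T/(0.85 f'_c b_f) = 603.6/(0.85 × 3 × 31) = 7.636 in.
a = 7.636 > h_f = 6.4 in: the block extends into the web. Split into flange-overhang and web parts.
C_f = 0.85 f'_c (b_f − b_w) h_f = 0.85 × 3 × (31 − 12.4) × 6.4 = 303.6 kips.
Remaining web compression depth: a_w = (T − C_f)/(0.85 f'_c b_w) = (603.6 − 303.6)/(0.85 × 3 × 12.4) = 9.488 in.
M_n = C_f(d − h_f/2) + (T − C_f)(d − a_w/2) = 303.6 × (30.7 − 3.2) + 300 × (30.7 − 4.744) = 8349.0 + 7786.8 = 16135.8 kip·in.
M_n = 16135.8/12 = 1344.65 kip·ft.

M_n ≈ 1340 kip·ft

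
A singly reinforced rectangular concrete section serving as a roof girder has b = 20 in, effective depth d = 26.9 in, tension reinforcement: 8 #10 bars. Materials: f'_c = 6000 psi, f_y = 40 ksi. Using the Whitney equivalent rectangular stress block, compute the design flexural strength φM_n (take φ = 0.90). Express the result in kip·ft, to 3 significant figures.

φM_n ≈ 759 kip·ft

A_s = 8 × 1.27 = 10.16 in².
T = A_s f_y = 10.16 × 40 = 406.4 kips.
a = T/(0.85 f'_c b) = 406.4/(0.85 × 6 × 20) = 3.984 in.
M_n = T(d − a/2) = 406.4 × (26.9 − 1.992) = 10122.6 kip·in = 10122.6/12 = 843.55 kip·ft.
φM_n = 0.90 × 843.55 = 759.20 kip·ft.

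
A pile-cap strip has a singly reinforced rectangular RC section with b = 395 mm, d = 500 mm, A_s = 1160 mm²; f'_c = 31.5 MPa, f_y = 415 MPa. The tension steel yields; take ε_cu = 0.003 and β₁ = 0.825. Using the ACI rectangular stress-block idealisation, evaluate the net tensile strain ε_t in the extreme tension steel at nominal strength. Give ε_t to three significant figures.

ε_t ≈ 0.0242

a = A_s f_y/(0.85 f'_c b) = 45.52 mm.
β₁ = 0.825, so c = a/β₁ = 45.52/0.825 = 55.18 mm.
From the linear strain diagram with ε_cu = 0.003: ε_t = 0.003 (d − c)/c = 0.003 × (500 − 55.18)/55.18 = 0.0242.
Since ε_t ≥ 0.005, the section is tension-controlled.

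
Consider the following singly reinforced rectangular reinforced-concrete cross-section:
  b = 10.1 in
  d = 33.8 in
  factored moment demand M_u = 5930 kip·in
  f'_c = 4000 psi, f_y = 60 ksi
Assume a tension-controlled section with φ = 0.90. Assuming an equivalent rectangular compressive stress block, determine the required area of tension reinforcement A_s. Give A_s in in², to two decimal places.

A_s ≈ 3.58 in²

M_n = M_u/φ = 5930/0.90 = 6588.89 kip·in.
From M_n = 0.85 f'_c a b (d − a/2):
a = d − √(d² − 2M_n/(0.85 f'_c b)) = 33.8 − √(33.8² − 2 × 6588.89/(0.85 × 4 × 10.1)) = 6.256 in.
A_s = 0.85 f'_c a b / f_y = 0.85 × 4 × 6.256 × 10.1 / 60 = 3.581 in².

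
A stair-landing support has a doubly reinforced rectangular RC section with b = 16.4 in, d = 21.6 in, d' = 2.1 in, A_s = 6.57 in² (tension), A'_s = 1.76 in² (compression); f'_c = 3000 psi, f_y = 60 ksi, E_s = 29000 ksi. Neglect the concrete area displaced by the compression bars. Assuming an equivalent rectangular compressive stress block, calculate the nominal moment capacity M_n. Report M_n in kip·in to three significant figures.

Assume both steels yield.
a = (A_s − A'_s) f_y/(0.85 f'_c b) = (6.57 − 1.76) × 60/(0.85 × 3 × 16.4) = 6.901 in.
c = a/β₁ = 6.901/0.85 = 8.119 in; ε'_s = 0.003(c − d')/c = 0.0022 ≥ ε_y = 0.0021, so the compression steel yields.
M_n = (A_s − A'_s) f_y (d − a/2) + A'_s f_y (d − d') = 288.6 × (21.6 − 3.4505) + 105.6 × (21.6 − 2.1) = 5237.9 + 2059.2 = 7297.1 kip·in.

M_n ≈ 7300 kip·in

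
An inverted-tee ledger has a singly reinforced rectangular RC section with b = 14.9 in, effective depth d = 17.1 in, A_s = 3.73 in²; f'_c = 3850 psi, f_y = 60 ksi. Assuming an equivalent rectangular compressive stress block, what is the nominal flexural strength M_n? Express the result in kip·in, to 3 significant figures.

T = A_s f_y = 3.73 × 60 = 223.8 kips.
a = T/(0.85 f'_c b) = 223.8/(0.85 × 3.85 × 14.9) = 4.590 in.
M_n = T(d − a/2) = 223.8 × (17.1 − 2.295) = 3313.4 kip·in.

M_n ≈ 3310 kip·in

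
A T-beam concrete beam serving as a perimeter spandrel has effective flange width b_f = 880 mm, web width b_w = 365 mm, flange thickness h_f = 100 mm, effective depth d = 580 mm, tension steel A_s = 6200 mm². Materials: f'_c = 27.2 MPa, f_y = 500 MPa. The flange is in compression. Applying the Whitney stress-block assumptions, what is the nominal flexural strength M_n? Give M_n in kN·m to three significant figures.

M_n ≈ 1520 kN·m

Tension: T = A_s f_y = 6200 × 500 = 3100000 N.
Try a within the flange: a = T/(0.85 f'_c b_f) = 3100000/(0.85 × 27.2 × 880) = 152.37 mm.
a = 152.37 > h_f = 100 mm: the block extends into the web. Split into flange-overhang and web parts.
C_f = 0.85 f'_c (b_f − b_w) h_f = 0.85 × 27.2 × (880 − 365) × 100 = 1190680 N.
Remaining web compression depth: a_w = (T − C_f)/(0.85 f'_c b_w) = (3100000 − 1190680)/(0.85 × 27.2 × 365) = 226.25 mm.
M_n = C_f(d − h_f/2) + (T − C_f)(d − a_w/2) = 1190680 × (580 − 50) + 1909320 × (580 − 113.125) = 631.06 + 891.41 = 1522.47 × 10⁶ N·mm.
M_n = 1522.47 kN·m.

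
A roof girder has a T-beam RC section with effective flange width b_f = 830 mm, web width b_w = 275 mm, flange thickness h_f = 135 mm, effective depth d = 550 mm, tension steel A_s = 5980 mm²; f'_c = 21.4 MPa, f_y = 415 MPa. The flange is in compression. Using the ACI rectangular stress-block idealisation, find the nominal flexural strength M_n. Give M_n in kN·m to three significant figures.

Tension: T = A_s f_y = 5980 × 415 = 2481700 N.
Try a within the flange: a = T/(0.85 f'_c b_f) = 2481700/(0.85 × 21.4 × 830) = 164.38 mm.
a = 164.38 > h_f = 135 mm: the block extends into the web. Split into flange-overhang and web parts.
C_f = 0.85 f'_c (b_f − b_w) h_f = 0.85 × 21.4 × (830 − 275) × 135 = 1362886 N.
Remaining web compression depth: a_w = (T − C_f)/(0.85 f'_c b_w) = (2481700 − 1362886)/(0.85 × 21.4 × 275) = 223.66 mm.
M_n = C_f(d − h_f/2) + (T − C_f)(d − a_w/2) = 1362886 × (550 − 67.5) + 1118814 × (550 − 111.83) = 657.59 + 490.23 = 1147.82 × 10⁶ N·mm.
M_n = 1147.82 kN·m.

M_n ≈ 1150 kN·m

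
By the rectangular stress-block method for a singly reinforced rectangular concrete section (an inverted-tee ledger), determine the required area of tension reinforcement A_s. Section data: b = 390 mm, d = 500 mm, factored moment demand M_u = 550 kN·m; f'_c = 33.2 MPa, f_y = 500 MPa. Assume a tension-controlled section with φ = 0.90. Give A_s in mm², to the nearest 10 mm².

A_s ≈ 2800 mm²

M_n = M_u/φ = 550/0.90 = 611.111 kN·m.
With M_n = 0.85 f'_c a b (d − a/2), solve the quadratic for a:
a = d − √(d² − 2M_n/(0.85 f'_c b)) = 500 − √(500² − 2 × 611.111×10⁶/(0.85 × 33.2 × 390)) = 127.24 mm.
A_s = 0.85 f'_c a b / f_y = 0.85 × 33.2 × 127.24 × 390 / 500 = 2800.8 mm².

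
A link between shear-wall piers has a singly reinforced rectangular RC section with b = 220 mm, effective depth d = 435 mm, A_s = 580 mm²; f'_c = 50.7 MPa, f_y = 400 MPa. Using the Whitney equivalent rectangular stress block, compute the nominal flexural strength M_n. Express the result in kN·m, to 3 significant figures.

T = A_s f_y = 580 × 400 = 232000 N = 232 kN.
From C = T: a = T/(0.85 f'_c b) = 232000/(0.85 × 50.7 × 220) = 24.47 mm.
M_n = T(d − a/2) = 232 kN × (435 − 12.235) mm = 98.08 kN·m.

M_n ≈ 98.1 kN·m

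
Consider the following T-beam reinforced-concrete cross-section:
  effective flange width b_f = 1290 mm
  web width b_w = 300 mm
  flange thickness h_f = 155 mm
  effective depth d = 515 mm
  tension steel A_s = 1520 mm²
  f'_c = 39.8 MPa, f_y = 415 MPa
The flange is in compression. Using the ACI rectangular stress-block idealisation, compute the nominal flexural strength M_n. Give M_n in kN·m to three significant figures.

Tension: T = A_s f_y = 1520 × 415 = 630800 N.
Try a within the flange: a = T/(0.85 f'_c b_f) = 630800/(0.85 × 39.8 × 1290) = 14.45 mm.
Since a = 14.45 ≤ h_f = 155 mm, the stress block lies entirely in the flange; analyse as a rectangular beam of width b_f.
M_n = T(d − a/2) = 630800 × (515 − 7.225) = 320.30 × 10⁶ N·mm.
M_n = 320.30 kN·m.

M_n ≈ 320 kN·m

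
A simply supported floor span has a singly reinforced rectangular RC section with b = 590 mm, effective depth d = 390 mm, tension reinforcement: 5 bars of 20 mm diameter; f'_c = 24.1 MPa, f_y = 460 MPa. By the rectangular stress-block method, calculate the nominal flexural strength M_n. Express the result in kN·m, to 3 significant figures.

M_n ≈ 260 kN·m

A_s = 5 × 314 = 1570 mm².
T = A_s f_y = 1570 × 460 = 722200 N = 722.2 kN.
From C = T: a = T/(0.85 f'_c b) = 722200/(0.85 × 24.1 × 590) = 59.75 mm.
M_n = T(d − a/2) = 722.2 kN × (390 − 29.875) mm = 260.08 kN·m.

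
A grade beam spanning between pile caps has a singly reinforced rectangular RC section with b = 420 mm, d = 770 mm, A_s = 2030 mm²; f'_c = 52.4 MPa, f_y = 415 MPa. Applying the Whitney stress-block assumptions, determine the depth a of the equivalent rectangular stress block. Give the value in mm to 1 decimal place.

a ≈ 45.0 mm

T = A_s f_y = 2030 × 415 = 842450 N = 842.45 kN.
Setting C = 0.85 f'_c a b equal to T: a = 842450/(0.85 × 52.4 × 420) = 45.0 mm.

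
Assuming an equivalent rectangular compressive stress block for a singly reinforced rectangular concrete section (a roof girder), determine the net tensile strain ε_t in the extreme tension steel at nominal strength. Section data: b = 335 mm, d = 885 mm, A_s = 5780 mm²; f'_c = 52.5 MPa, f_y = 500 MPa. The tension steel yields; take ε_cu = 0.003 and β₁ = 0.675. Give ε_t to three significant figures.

ε_t ≈ 0.00627

a = A_s f_y/(0.85 f'_c b) = 193.32 mm.
β₁ = 0.675, so c = a/β₁ = 193.32/0.675 = 286.40 mm.
From the linear strain diagram with ε_cu = 0.003: ε_t = 0.003 (d − c)/c = 0.003 × (885 − 286.40)/286.40 = 0.00627.
Since ε_t ≥ 0.005, the section is tension-controlled.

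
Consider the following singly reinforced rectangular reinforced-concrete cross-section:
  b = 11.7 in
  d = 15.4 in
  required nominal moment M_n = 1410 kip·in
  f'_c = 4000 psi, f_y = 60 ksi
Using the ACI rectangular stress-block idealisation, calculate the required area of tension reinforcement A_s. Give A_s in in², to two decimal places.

A_s ≈ 1.66 in²

From M_n = 0.85 f'_c a b (d − a/2):
a = d − √(d² − 2M_n/(0.85 f'_c b)) = 15.4 − √(15.4² − 2 × 1410/(0.85 × 4 × 11.7)) = 2.505 in.
A_s = 0.85 f'_c a b / f_y = 0.85 × 4 × 2.505 × 11.7 / 60 = 1.661 in².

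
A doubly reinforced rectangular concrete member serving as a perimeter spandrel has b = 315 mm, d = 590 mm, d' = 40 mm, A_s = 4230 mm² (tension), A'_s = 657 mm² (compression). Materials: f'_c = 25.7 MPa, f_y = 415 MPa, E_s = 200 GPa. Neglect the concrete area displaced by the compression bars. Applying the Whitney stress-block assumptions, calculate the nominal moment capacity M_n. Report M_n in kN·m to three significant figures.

Assume both tension and compression steel yield.
Net tension couple steel: A_s − A'_s = 3573 mm².
a = (A_s − A'_s) f_y / (0.85 f'_c b) = 1482795/(0.85 × 25.7 × 315) = 215.49 mm.
c = a/β₁ = 215.49/0.85 = 253.52 mm; ε'_s = 0.003(c − d')/c = 0.0025 ≥ f_y/E_s = 0.0021, so compression steel does yield.
M_n = (A_s − A'_s) f_y (d − a/2) + A'_s f_y (d − d') = [1482795 × (590 − 107.745) + 272655 × (590 − 40)] × 10⁻⁶ = 715.09 + 149.96 = 865.05 kN·m.

M_n ≈ 865 kN·m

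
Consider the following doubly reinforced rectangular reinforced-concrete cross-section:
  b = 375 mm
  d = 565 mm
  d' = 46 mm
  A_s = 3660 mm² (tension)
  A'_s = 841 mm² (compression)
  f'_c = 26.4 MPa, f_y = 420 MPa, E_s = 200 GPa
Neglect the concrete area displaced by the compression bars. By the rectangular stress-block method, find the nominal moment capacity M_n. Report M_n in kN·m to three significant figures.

M_n ≈ 769 kN·m

Assume both tension and compression steel yield.
Net tension couple steel: A_s − A'_s = 2819 mm².
a = (A_s − A'_s) f_y / (0.85 f'_c b) = 1183980/(0.85 × 26.4 × 375) = 140.70 mm.
c = a/β₁ = 140.70/0.85 = 165.53 mm; ε'_s = 0.003(c − d')/c = 0.0022 ≥ f_y/E_s = 0.0021, so compression steel does yield.
M_n = (A_s − A'_s) f_y (d − a/2) + A'_s f_y (d − d') = [1183980 × (565 − 70.35) + 353220 × (565 − 46)] × 10⁻⁶ = 585.66 + 183.32 = 768.98 kN·m.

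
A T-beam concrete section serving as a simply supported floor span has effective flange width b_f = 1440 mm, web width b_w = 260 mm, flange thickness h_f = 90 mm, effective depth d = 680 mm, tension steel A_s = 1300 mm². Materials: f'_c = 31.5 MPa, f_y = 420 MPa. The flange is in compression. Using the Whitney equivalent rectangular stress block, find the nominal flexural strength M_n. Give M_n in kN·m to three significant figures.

Tension: T = A_s f_y = 1300 × 420 = 546000 N.
Try a within the flange: a = T/(0.85 f'_c b_f) = 546000/(0.85 × 31.5 × 1440) = 14.16 mm.
Since a = 14.16 ≤ h_f = 90 mm, the stress block lies entirely in the flange; analyse as a rectangular beam of width b_f.
M_n = T(d − a/2) = 546000 × (680 − 7.08) = 367.41 × 10⁶ N·mm.
M_n = 367.41 kN·m.

M_n ≈ 367 kN·m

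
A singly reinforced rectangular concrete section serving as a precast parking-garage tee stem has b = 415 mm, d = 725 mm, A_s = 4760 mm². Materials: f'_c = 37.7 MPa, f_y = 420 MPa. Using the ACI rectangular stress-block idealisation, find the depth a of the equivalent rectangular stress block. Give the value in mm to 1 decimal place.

T = A_s f_y = 4760 × 420 = 1999200 N = 1999.2 kN.
Setting C = 0.85 f'_c a b equal to T: a = 1999200/(0.85 × 37.7 × 415) = 150.3 mm.

a ≈ 150.3 mm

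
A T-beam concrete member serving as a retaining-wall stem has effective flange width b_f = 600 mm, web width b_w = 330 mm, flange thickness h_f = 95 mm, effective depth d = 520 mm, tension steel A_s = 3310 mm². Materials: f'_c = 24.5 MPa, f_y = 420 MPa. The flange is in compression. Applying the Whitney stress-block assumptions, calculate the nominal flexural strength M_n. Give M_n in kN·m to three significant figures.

M_n ≈ 644 kN·m

Tension: T = A_s f_y = 3310 × 420 = 1390200 N.
Try a within the flange: a = T/(0.85 f'_c b_f) = 1390200/(0.85 × 24.5 × 600) = 111.26 mm.
a = 111.26 > h_f = 95 mm: the block extends into the web. Split into flange-overhang and web parts.
C_f = 0.85 f'_c (b_f − b_w) h_f = 0.85 × 24.5 × (600 − 330) × 95 = 534161 N.
Remaining web compression depth: a_w = (T − C_f)/(0.85 f'_c b_w) = (1390200 − 534161)/(0.85 × 24.5 × 330) = 124.56 mm.
M_n = C_f(d − h_f/2) + (T − C_f)(d − a_w/2) = 534161 × (520 − 47.5) + 856039 × (520 − 62.28) = 252.39 + 391.83 = 644.22 × 10⁶ N·mm.
M_n = 644.22 kN·m.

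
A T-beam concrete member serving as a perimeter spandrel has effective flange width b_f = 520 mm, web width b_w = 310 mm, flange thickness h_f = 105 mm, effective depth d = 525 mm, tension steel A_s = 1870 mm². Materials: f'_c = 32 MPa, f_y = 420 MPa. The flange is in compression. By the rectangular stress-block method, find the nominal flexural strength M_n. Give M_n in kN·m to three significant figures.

Tension: T = A_s f_y = 1870 × 420 = 785400 N.
Try a within the flange: a = T/(0.85 f'_c b_f) = 785400/(0.85 × 32 × 520) = 55.53 mm.
Since a = 55.53 ≤ h_f = 105 mm, the stress block lies entirely in the flange; analyse as a rectangular beam of width b_f.
M_n = T(d − a/2) = 785400 × (525 − 27.765) = 390.53 × 10⁶ N·mm.
M_n = 390.53 kN·m.

M_n ≈ 391 kN·m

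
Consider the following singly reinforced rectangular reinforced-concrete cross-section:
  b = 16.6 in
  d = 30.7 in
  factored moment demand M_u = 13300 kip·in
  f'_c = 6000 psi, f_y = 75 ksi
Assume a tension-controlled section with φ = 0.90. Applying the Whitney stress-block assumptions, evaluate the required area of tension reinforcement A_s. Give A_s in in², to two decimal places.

M_n = M_u/φ = 13300/0.90 = 14777.8 kip·in.
From M_n = 0.85 f'_c a b (d − a/2):
a = d − √(d² − 2M_n/(0.85 f'_c b)) = 30.7 − √(30.7² − 2 × 14777.8/(0.85 × 6 × 16.6)) = 6.341 in.
A_s = 0.85 f'_c a b / f_y = 0.85 × 6 × 6.341 × 16.6 / 75 = 7.158 in².

A_s ≈ 7.16 in²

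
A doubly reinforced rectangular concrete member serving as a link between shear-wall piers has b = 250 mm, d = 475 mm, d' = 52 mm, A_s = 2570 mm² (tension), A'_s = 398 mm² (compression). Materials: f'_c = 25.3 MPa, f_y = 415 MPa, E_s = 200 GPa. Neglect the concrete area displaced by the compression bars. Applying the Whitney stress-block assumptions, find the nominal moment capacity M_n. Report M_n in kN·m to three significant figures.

M_n ≈ 422 kN·m

Assume both tension and compression steel yield.
Net tension couple steel: A_s − A'_s = 2172 mm².
a = (A_s − A'_s) f_y / (0.85 f'_c b) = 901380/(0.85 × 25.3 × 250) = 167.66 mm.
c = a/β₁ = 167.66/0.85 = 197.25 mm; ε'_s = 0.003(c − d')/c = 0.0022 ≥ f_y/E_s = 0.0021, so compression steel does yield.
M_n = (A_s − A'_s) f_y (d − a/2) + A'_s f_y (d − d') = [901380 × (475 − 83.83) + 165170 × (475 − 52)] × 10⁻⁶ = 352.59 + 69.87 = 422.46 kN·m.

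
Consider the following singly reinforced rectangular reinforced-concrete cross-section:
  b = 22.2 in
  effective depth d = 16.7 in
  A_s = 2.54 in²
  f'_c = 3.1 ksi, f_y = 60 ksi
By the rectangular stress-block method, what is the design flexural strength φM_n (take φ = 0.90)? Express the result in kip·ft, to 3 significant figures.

φM_n ≈ 176 kip·ft

T = A_s f_y = 2.54 × 60 = 152.4 kips.
a = T/(0.85 f'_c b) = 152.4/(0.85 × 3.1 × 22.2) = 2.605 in.
M_n = T(d − a/2) = 152.4 × (16.7 − 1.3025) = 2346.6 kip·in = 2346.6/12 = 195.55 kip·ft.
φM_n = 0.90 × 195.55 = 176.00 kip·ft.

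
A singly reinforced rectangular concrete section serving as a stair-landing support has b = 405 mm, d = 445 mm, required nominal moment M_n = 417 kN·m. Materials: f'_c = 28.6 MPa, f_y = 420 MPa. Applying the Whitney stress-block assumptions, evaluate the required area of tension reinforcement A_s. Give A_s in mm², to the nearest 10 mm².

With M_n = 0.85 f'_c a b (d − a/2), solve the quadratic for a:
a = d − √(d² − 2M_n/(0.85 f'_c b)) = 445 − √(445² − 2 × 417×10⁶/(0.85 × 28.6 × 405)) = 108.37 mm.
A_s = 0.85 f'_c a b / f_y = 0.85 × 28.6 × 108.37 × 405 / 420 = 2540.4 mm².

A_s ≈ 2540 mm²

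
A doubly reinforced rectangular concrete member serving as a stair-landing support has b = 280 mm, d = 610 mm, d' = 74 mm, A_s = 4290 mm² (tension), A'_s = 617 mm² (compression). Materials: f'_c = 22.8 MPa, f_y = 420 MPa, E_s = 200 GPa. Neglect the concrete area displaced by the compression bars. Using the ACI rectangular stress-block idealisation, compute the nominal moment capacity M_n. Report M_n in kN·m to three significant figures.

M_n ≈ 861 kN·m

Assume both tension and compression steel yield.
Net tension couple steel: A_s − A'_s = 3673 mm².
a = (A_s − A'_s) f_y / (0.85 f'_c b) = 1542660/(0.85 × 22.8 × 280) = 284.29 mm.
c = a/β₁ = 284.29/0.85 = 334.46 mm; ε'_s = 0.003(c − d')/c = 0.0023 ≥ f_y/E_s = 0.0021, so compression steel does yield.
M_n = (A_s − A'_s) f_y (d − a/2) + A'_s f_y (d − d') = [1542660 × (610 − 142.145) + 259140 × (610 − 74)] × 10⁻⁶ = 721.74 + 138.90 = 860.64 kN·m.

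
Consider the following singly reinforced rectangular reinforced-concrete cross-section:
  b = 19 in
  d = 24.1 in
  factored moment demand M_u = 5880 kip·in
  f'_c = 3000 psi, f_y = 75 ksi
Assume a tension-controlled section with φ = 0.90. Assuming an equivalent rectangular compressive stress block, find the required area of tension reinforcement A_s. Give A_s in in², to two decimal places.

M_n = M_u/φ = 5880/0.90 = 6533.33 kip·in.
From M_n = 0.85 f'_c a b (d − a/2):
a = d − √(d² − 2M_n/(0.85 f'_c b)) = 24.1 − √(24.1² − 2 × 6533.33/(0.85 × 3 × 19)) = 6.462 in.
A_s = 0.85 f'_c a b / f_y = 0.85 × 3 × 6.462 × 19 / 75 = 4.174 in².

A_s ≈ 4.17 in²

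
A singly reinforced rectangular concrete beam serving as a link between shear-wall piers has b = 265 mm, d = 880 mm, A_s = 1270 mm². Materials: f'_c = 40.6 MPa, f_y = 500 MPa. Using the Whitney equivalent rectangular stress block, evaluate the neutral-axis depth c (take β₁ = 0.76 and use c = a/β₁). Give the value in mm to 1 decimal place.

T = A_s f_y = 1270 × 500 = 635000 N = 635 kN.
Setting C = 0.85 f'_c a b equal to T: a = 635000/(0.85 × 40.6 × 265) = 69.436 mm.
With β₁ = 0.76, c = a/β₁ = 69.436/0.76 = 91.4 mm.

c ≈ 91.4 mm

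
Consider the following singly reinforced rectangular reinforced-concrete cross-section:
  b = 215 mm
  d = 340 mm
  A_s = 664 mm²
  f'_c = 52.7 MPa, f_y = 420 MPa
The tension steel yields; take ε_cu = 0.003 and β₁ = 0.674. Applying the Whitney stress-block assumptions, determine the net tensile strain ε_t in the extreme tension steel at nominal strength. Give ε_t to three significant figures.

a = A_s f_y/(0.85 f'_c b) = 28.96 mm.
β₁ = 0.674, so c = a/β₁ = 28.96/0.674 = 42.97 mm.
From the linear strain diagram with ε_cu = 0.003: ε_t = 0.003 (d − c)/c = 0.003 × (340 − 42.97)/42.97 = 0.0207.
Since ε_t ≥ 0.005, the section is tension-controlled.

ε_t ≈ 0.0207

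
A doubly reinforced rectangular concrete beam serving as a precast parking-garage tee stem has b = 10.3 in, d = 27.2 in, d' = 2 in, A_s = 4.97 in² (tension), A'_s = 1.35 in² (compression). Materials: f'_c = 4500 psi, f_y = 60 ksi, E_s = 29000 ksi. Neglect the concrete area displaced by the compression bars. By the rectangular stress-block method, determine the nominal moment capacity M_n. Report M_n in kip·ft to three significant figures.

Assume both steels yield.
a = (A_s − A'_s) f_y/(0.85 f'_c b) = (4.97 − 1.35) × 60/(0.85 × 4.5 × 10.3) = 5.513 in.
c = a/β₁ = 5.513/0.825 = 6.682 in; ε'_s = 0.003(c − d')/c = 0.0021 ≥ ε_y = 0.0021, so the compression steel yields.
M_n = (A_s − A'_s) f_y (d − a/2) + A'_s f_y (d − d') = 217.2 × (27.2 − 2.7565) + 81 × (27.2 − 2) = 5309.1 + 2041.2 = 7350.3 kip·in = 7350.3/12 = 612.53 kip·ft.

M_n ≈ 613 kip·ft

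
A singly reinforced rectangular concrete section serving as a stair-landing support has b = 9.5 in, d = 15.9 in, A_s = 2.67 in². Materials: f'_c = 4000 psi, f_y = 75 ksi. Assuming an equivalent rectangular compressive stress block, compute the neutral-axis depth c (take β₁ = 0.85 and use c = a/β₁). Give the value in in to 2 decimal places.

T = A_s f_y = 2.67 × 75 = 200.25 kips.
a = T/(0.85 f'_c b) = 200.25/(0.85 × 4 × 9.5) = 6.1997 in.
With β₁ = 0.85, c = a/β₁ = 6.1997/0.85 = 7.29 in.

c ≈ 7.29 in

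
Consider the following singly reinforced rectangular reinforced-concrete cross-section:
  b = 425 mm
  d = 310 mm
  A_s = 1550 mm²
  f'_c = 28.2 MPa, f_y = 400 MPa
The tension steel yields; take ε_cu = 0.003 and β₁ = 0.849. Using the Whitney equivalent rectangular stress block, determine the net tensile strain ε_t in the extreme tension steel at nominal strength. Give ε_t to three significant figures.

a = A_s f_y/(0.85 f'_c b) = 60.86 mm.
β₁ = 0.849, so c = a/β₁ = 60.86/0.849 = 71.68 mm.
From the linear strain diagram with ε_cu = 0.003: ε_t = 0.003 (d − c)/c = 0.003 × (310 − 71.68)/71.68 = 0.00997.
Since ε_t ≥ 0.005, the section is tension-controlled.

ε_t ≈ 0.00997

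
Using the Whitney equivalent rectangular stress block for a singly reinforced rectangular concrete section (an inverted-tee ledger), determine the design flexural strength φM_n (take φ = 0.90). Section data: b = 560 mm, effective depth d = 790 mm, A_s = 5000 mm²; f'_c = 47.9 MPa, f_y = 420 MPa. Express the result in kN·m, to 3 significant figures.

T = A_s f_y = 5000 × 420 = 2100000 N = 2100 kN.
From C = T: a = T/(0.85 f'_c b) = 2100000/(0.85 × 47.9 × 560) = 92.10 mm.
M_n = T(d − a/2) = 2100 kN × (790 − 46.05) mm = 1562.30 kN·m.
φM_n = 0.90 × 1562.30 = 1406.07 kN·m.

φM_n ≈ 1410 kN·m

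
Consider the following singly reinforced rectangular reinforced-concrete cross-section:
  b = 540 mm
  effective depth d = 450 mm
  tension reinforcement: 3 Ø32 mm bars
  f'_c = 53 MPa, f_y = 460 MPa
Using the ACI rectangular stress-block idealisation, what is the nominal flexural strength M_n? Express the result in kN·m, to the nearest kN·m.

A_s = 3 × 804 = 2412 mm².
T = A_s f_y = 2412 × 460 = 1109520 N = 1109.52 kN.
From C = T: a = T/(0.85 f'_c b) = 1109520/(0.85 × 53 × 540) = 45.61 mm.
M_n = T(d − a/2) = 1109.52 kN × (450 − 22.805) mm = 473.98 kN·m.

M_n ≈ 474 kN·m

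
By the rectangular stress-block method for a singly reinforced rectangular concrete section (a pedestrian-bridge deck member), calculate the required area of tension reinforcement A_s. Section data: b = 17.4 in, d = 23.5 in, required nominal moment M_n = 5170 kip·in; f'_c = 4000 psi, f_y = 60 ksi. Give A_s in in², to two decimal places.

From M_n = 0.85 f'_c a b (d − a/2):
a = d − √(d² − 2M_n/(0.85 f'_c b)) = 23.5 − √(23.5² − 2 × 5170/(0.85 × 4 × 17.4)) = 4.071 in.
A_s = 0.85 f'_c a b / f_y = 0.85 × 4 × 4.071 × 17.4 / 60 = 4.014 in².

A_s ≈ 4.01 in²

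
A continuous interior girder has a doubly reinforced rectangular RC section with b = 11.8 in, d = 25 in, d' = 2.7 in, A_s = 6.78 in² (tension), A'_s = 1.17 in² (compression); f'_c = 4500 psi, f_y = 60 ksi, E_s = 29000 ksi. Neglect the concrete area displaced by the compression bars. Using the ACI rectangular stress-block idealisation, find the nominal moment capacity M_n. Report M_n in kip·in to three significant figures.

Assume both steels yield.
a = (A_s − A'_s) f_y/(0.85 f'_c b) = (6.78 − 1.17) × 60/(0.85 × 4.5 × 11.8) = 7.458 in.
c = a/β₁ = 7.458/0.825 = 9.040 in; ε'_s = 0.003(c − d')/c = 0.0021 ≥ ε_y = 0.0021, so the compression steel yields.
M_n = (A_s − A'_s) f_y (d − a/2) + A'_s f_y (d − d') = 336.6 × (25 − 3.729) + 70.2 × (25 − 2.7) = 7159.8 + 1565.5 = 8725.3 kip·in.

M_n ≈ 8730 kip·in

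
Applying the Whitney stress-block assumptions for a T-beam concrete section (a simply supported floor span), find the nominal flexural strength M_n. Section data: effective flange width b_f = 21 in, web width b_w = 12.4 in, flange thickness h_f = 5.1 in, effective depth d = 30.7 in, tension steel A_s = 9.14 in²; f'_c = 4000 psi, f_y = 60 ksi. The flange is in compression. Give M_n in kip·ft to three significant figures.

Tension: T = A_s f_y = 9.14 × 60 = 548.4 kips.
Try a within the flange: a = T/(0.85 f'_c b_f) = 548.4/(0.85 × 4 × 21) = 7.681 in.
a = 7.681 > h_f = 5.1 in: the block extends into the web. Split into flange-overhang and web parts.
C_f = 0.85 f'_c (b_f − b_w) h_f = 0.85 × 4 × (21 − 12.4) × 5.1 = 149.1 kips.
Remaining web compression depth: a_w = (T − C_f)/(0.85 f'_c b_w) = (548.4 − 149.1)/(0.85 × 4 × 12.4) = 9.471 in.
M_n = C_f(d − h_f/2) + (T − C_f)(d − a_w/2) = 149.1 × (30.7 − 2.55) + 399.3 × (30.7 − 4.7355) = 4197.2 + 10367.6 = 14564.8 kip·in.
M_n = 14564.8/12 = 1213.73 kip·ft.

M_n ≈ 1210 kip·ft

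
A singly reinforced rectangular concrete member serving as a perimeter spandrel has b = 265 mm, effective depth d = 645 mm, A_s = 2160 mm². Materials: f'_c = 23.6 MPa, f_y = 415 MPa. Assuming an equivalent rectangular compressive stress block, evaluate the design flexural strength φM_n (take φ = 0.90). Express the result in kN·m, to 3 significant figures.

φM_n ≈ 452 kN·m

T = A_s f_y = 2160 × 415 = 896400 N = 896.4 kN.
From C = T: a = T/(0.85 f'_c b) = 896400/(0.85 × 23.6 × 265) = 168.63 mm.
M_n = T(d − a/2) = 896.4 kN × (645 − 84.315) mm = 502.60 kN·m.
φM_n = 0.90 × 502.60 = 452.34 kN·m.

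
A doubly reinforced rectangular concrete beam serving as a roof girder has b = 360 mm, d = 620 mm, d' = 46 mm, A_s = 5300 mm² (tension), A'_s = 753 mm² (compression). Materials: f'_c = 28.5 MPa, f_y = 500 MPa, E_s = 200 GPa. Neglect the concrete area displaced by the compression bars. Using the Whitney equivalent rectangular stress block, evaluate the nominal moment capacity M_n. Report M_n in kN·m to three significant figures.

M_n ≈ 1330 kN·m

Assume both tension and compression steel yield.
Net tension couple steel: A_s − A'_s = 4547 mm².
a = (A_s − A'_s) f_y / (0.85 f'_c b) = 2273500/(0.85 × 28.5 × 360) = 260.69 mm.
c = a/β₁ = 260.69/0.846 = 308.14 mm; ε'_s = 0.003(c − d')/c = 0.0026 ≥ f_y/E_s = 0.0025, so compression steel does yield.
M_n = (A_s − A'_s) f_y (d − a/2) + A'_s f_y (d − d') = [2273500 × (620 − 130.345) + 376500 × (620 − 46)] × 10⁻⁶ = 1113.23 + 216.11 = 1329.34 kN·m.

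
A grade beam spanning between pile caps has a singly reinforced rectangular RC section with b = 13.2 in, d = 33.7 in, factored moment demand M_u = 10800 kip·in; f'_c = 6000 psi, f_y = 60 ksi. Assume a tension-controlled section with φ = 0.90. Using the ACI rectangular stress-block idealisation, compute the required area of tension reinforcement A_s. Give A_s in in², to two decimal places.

A_s ≈ 6.49 in²

M_n = M_u/φ = 10800/0.90 = 12000 kip·in.
From M_n = 0.85 f'_c a b (d − a/2):
a = d − √(d² − 2M_n/(0.85 f'_c b)) = 33.7 − √(33.7² − 2 × 12000/(0.85 × 6 × 13.2)) = 5.786 in.
A_s = 0.85 f'_c a b / f_y = 0.85 × 6 × 5.786 × 13.2 / 60 = 6.492 in².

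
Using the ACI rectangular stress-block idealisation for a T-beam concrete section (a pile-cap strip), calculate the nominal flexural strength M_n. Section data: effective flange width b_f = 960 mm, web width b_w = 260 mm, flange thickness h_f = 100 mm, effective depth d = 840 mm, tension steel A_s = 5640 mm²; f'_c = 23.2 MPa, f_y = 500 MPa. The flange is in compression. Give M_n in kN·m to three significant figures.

Tension: T = A_s f_y = 5640 × 500 = 2820000 N.
Try a within the flange: a = T/(0.85 f'_c b_f) = 2820000/(0.85 × 23.2 × 960) = 148.96 mm.
a = 148.96 > h_f = 100 mm: the block extends into the web. Split into flange-overhang and web parts.
C_f = 0.85 f'_c (b_f − b_w) h_f = 0.85 × 23.2 × (960 − 260) × 100 = 1380400 N.
Remaining web compression depth: a_w = (T − C_f)/(0.85 f'_c b_w) = (2820000 − 1380400)/(0.85 × 23.2 × 260) = 280.78 mm.
M_n = C_f(d − h_f/2) + (T − C_f)(d − a_w/2) = 1380400 × (840 − 50) + 1439600 × (840 − 140.39) = 1090.52 + 1007.16 = 2097.68 × 10⁶ N·mm.
M_n = 2097.68 kN·m.

M_n ≈ 2100 kN·m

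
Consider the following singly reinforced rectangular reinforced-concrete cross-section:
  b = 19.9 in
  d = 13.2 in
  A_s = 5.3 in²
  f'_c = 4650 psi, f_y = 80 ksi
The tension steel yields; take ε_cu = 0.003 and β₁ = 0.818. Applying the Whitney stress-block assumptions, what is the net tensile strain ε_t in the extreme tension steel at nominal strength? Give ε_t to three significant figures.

a = A_s f_y/(0.85 f'_c b) = 5.391 in.
β₁ = 0.818, so c = a/β₁ = 5.391/0.818 = 6.590 in.
From the linear strain diagram with ε_cu = 0.003: ε_t = 0.003 (d − c)/c = 0.003 × (13.2 − 6.590)/6.590 = 0.00301.
ε_t < 0.004 — the section is over-reinforced for flexure under ACI limits.

ε_t ≈ 0.00301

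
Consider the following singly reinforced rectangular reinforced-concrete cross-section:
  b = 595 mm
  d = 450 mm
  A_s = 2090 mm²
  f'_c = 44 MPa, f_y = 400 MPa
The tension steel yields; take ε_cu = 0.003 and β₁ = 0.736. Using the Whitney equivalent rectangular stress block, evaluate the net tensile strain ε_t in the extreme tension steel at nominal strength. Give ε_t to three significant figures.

ε_t ≈ 0.0234

a = A_s f_y/(0.85 f'_c b) = 37.57 mm.
β₁ = 0.736, so c = a/β₁ = 37.57/0.736 = 51.05 mm.
From the linear strain diagram with ε_cu = 0.003: ε_t = 0.003 (d − c)/c = 0.003 × (450 − 51.05)/51.05 = 0.0234.
Since ε_t ≥ 0.005, the section is tension-controlled.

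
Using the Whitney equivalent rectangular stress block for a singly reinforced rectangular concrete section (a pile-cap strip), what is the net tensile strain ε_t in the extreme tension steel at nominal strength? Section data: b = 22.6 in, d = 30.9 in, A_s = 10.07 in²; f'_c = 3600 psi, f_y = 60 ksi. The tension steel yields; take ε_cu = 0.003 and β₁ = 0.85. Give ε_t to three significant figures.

a = A_s f_y/(0.85 f'_c b) = 8.737 in.
β₁ = 0.85, so c = a/β₁ = 8.737/0.85 = 10.279 in.
From the linear strain diagram with ε_cu = 0.003: ε_t = 0.003 (d − c)/c = 0.003 × (30.9 − 10.279)/10.279 = 0.00602.
Since ε_t ≥ 0.005, the section is tension-controlled.

ε_t ≈ 0.00602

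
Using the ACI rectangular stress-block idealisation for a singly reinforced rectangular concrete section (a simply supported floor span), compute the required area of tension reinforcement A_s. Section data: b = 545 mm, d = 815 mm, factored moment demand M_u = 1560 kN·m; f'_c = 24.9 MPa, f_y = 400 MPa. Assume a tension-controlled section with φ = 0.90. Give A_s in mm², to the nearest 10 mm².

M_n = M_u/φ = 1560/0.90 = 1733.33 kN·m.
With M_n = 0.85 f'_c a b (d − a/2), solve the quadratic for a:
a = d − √(d² − 2M_n/(0.85 f'_c b)) = 815 − √(815² − 2 × 1733.33×10⁶/(0.85 × 24.9 × 545)) = 211.93 mm.
A_s = 0.85 f'_c a b / f_y = 0.85 × 24.9 × 211.93 × 545 / 400 = 6111.5 mm².

A_s ≈ 6110 mm²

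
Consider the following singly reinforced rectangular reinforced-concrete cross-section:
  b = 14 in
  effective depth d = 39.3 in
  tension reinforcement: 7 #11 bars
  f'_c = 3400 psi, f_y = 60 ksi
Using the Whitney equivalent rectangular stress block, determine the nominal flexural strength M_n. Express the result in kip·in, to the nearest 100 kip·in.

M_n ≈ 20400 kip·in

A_s = 7 × 1.56 = 10.92 in².
T = A_s f_y = 10.92 × 60 = 655.2 kips.
a = T/(0.85 f'_c b) = 655.2/(0.85 × 3.4 × 14) = 16.194 in.
M_n = T(d − a/2) = 655.2 × (39.3 − 8.097) = 20444.2 kip·in.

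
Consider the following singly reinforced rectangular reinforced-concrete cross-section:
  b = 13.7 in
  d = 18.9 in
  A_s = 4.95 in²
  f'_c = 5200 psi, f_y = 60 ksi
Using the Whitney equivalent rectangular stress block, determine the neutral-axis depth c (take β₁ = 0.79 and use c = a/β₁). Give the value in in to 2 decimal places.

c ≈ 6.21 in

T = A_s f_y = 4.95 × 60 = 297 kips.
a = T/(0.85 f'_c b) = 297/(0.85 × 5.2 × 13.7) = 4.9047 in.
With β₁ = 0.79, c = a/β₁ = 4.9047/0.79 = 6.21 in.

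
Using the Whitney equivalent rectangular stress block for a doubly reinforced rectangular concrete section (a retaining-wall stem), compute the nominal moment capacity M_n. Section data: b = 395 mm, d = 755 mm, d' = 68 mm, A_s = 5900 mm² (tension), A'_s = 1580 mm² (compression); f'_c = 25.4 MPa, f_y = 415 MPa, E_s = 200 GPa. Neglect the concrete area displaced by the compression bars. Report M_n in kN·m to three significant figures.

M_n ≈ 1620 kN·m

Assume both tension and compression steel yield.
Net tension couple steel: A_s − A'_s = 4320 mm².
a = (A_s − A'_s) f_y / (0.85 f'_c b) = 1792800/(0.85 × 25.4 × 395) = 210.22 mm.
c = a/β₁ = 210.22/0.85 = 247.32 mm; ε'_s = 0.003(c − d')/c = 0.0022 ≥ f_y/E_s = 0.0021, so compression steel does yield.
M_n = (A_s − A'_s) f_y (d − a/2) + A'_s f_y (d − d') = [1792800 × (755 − 105.11) + 655700 × (755 − 68)] × 10⁻⁶ = 1165.12 + 450.47 = 1615.59 kN·m.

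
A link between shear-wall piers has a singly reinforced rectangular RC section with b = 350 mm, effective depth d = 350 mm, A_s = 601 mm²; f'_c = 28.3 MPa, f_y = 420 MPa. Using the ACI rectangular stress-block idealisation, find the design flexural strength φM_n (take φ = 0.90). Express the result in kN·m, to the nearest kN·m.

T = A_s f_y = 601 × 420 = 252420 N = 252.42 kN.
From C = T: a = T/(0.85 f'_c b) = 252420/(0.85 × 28.3 × 350) = 29.98 mm.
M_n = T(d − a/2) = 252.42 kN × (350 − 14.99) mm = 84.56 kN·m.
φM_n = 0.90 × 84.56 = 76.10 kN·m.

φM_n ≈ 76 kN·m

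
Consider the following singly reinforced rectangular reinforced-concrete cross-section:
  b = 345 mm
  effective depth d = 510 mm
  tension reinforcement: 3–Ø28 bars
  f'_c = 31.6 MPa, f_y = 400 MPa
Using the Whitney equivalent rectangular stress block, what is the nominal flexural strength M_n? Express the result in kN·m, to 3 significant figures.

A_s = 3 × 616 = 1848 mm².
T = A_s f_y = 1848 × 400 = 739200 N = 739.2 kN.
From C = T: a = T/(0.85 f'_c b) = 739200/(0.85 × 31.6 × 345) = 79.77 mm.
M_n = T(d − a/2) = 739.2 kN × (510 − 39.885) mm = 347.51 kN·m.

M_n ≈ 348 kN·m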